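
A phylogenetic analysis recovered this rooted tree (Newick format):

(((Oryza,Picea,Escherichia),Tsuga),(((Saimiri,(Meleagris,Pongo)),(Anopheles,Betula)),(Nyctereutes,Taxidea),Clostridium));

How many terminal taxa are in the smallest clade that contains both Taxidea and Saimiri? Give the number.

The MRCA of Taxidea and Saimiri is the node subtending (((Saimiri,(Meleagris,Pongo)),(Anopheles,Betula)),(Nyctereutes,Taxidea),Clostridium).
That clade contains 8 terminal taxa: Anopheles, Betula, Clostridium, Meleagris, Nyctereutes, Pongo, Saimiri, Taxidea.

8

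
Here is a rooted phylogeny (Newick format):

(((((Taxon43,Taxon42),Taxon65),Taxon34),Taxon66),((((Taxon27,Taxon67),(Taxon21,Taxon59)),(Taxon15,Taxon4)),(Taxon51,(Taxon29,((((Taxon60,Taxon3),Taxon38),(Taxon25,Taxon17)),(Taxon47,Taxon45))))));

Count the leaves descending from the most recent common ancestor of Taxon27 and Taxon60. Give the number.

15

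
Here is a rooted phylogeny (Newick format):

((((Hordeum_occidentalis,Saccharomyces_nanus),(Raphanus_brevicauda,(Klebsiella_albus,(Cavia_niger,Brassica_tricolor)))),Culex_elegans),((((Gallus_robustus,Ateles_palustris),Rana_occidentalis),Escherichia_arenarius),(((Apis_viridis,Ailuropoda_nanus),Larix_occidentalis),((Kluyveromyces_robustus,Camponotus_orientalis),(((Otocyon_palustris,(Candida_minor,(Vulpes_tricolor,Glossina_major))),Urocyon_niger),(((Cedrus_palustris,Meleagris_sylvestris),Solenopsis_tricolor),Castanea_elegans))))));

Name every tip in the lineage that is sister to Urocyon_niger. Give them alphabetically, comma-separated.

Candida_minor, Glossina_major, Otocyon_palustris, Vulpes_tricolor

Urocyon_niger attaches to the tree at the node subtending ((Otocyon_palustris,(Candida_minor,(Vulpes_tricolor,Glossina_major))),Urocyon_niger).
The other lineage descending from that same node — the sister group — is (Otocyon_palustris,(Candida_minor,(Vulpes_tricolor,Glossina_major))); its 4 tips in alphabetical order are the answer.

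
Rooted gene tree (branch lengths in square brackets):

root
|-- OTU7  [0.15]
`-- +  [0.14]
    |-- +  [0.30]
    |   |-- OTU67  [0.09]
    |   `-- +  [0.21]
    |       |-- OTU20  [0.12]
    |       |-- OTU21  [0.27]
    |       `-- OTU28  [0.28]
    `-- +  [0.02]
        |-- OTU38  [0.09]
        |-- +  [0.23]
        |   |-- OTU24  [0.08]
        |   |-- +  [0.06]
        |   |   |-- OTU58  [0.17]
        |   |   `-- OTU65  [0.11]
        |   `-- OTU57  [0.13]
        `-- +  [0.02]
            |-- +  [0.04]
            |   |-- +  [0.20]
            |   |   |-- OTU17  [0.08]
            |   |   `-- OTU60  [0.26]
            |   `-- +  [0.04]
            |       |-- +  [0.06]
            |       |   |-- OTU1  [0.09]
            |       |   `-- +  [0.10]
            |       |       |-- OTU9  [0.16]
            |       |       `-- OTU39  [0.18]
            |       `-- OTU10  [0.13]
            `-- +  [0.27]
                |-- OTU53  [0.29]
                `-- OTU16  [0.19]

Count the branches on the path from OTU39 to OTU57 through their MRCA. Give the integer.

The MRCA of OTU39 and OTU57 is the node subtending (OTU38,(OTU24,(OTU58,OTU65),OTU57),(((OTU17,OTU60),((OTU1,(OTU9,OTU39)),OTU10)),(OTU53,OTU16))).
From OTU39 up to that node: 6 branches. From OTU57 up to the same node: 2 branches. Total: 6 + 2 = 8.

8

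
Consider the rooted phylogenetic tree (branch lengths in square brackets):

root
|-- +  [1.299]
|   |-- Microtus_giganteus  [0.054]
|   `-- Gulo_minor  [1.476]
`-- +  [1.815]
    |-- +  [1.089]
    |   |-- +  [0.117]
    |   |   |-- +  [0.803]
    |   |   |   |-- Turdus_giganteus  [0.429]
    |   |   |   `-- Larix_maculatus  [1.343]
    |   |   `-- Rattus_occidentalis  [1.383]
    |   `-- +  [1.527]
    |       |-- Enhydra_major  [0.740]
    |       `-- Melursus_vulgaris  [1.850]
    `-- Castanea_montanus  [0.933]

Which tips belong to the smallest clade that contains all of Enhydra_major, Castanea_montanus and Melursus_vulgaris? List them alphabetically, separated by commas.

Castanea_montanus, Enhydra_major, Larix_maculatus, Melursus_vulgaris, Rattus_occidentalis, Turdus_giganteus

Tracing Enhydra_major: it sits inside (Enhydra_major,Melursus_vulgaris).
Tracing Castanea_montanus: it sits inside ((((Turdus_giganteus,Larix_maculatus),Rattus_occidentalis),(Enhydra_major,Melursus_vulgaris)),Castanea_montanus).
Tracing Melursus_vulgaris: it sits inside (Enhydra_major,Melursus_vulgaris).
The smallest clade enclosing all 3 is ((((Turdus_giganteus,Larix_maculatus),Rattus_occidentalis),(Enhydra_major,Melursus_vulgaris)),Castanea_montanus); the answer is its 6 terminal taxa in alphabetical order.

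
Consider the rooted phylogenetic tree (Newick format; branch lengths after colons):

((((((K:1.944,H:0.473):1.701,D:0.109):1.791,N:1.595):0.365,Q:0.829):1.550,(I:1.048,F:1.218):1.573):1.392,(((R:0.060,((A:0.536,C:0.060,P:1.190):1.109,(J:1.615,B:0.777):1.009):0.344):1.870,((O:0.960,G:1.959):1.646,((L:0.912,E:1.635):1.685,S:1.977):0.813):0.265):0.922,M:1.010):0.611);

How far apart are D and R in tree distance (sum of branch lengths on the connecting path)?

The path runs D → … → MRCA → … → R; the MRCA is the root of the tree.
Branch lengths along that path: 0.109 + 1.791 + 0.365 + 1.550 + 1.392 + 0.611 + 0.922 + 1.870 + 0.060 = 8.670.

8.670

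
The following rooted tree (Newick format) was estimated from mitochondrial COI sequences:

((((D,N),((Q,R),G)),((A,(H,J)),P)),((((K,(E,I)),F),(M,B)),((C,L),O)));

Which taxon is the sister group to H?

J

H attaches to the tree at the node subtending (H,J).
The other lineage descending from that same node — the sister group — is the single tip J.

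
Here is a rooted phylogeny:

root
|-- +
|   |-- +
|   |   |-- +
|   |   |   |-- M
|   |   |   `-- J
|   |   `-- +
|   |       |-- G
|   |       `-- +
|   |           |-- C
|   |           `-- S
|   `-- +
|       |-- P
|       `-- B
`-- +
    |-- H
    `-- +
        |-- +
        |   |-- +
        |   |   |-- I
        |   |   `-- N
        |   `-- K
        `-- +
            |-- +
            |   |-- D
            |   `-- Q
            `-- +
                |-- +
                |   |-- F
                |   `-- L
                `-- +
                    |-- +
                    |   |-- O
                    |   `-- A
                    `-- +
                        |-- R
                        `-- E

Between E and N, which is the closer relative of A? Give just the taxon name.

The MRCA of A and E subtends ((O,A),(R,E)) (4 taxa).
The MRCA of A and N subtends (((I,N),K),((D,Q),((F,L),((O,A),(R,E))))) (11 taxa).
The first is nested inside the second, so A shares a more recent common ancestor with E.

E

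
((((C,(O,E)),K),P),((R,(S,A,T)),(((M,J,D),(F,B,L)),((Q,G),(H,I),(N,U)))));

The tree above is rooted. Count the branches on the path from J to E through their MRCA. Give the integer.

The MRCA of J and E is the root of the tree.
From J up to that node: 5 branches. From E up to the same node: 5 branches. Total: 5 + 5 = 10.

10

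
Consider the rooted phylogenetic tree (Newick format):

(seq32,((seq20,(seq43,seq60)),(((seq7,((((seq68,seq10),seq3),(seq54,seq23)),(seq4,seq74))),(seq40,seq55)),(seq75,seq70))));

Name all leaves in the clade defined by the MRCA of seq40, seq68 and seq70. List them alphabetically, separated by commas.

Tracing seq40: it sits inside (seq40,seq55).
Tracing seq68: it sits inside (seq68,seq10).
Tracing seq70: it sits inside (seq75,seq70).
The smallest clade enclosing all 3 is (((seq7,((((seq68,seq10),seq3),(seq54,seq23)),(seq4,seq74))),(seq40,seq55)),(seq75,seq70)); the answer is its 12 terminal taxa in alphabetical order.

seq10, seq23, seq3, seq4, seq40, seq54, seq55, seq68, seq7, seq70, seq74, seq75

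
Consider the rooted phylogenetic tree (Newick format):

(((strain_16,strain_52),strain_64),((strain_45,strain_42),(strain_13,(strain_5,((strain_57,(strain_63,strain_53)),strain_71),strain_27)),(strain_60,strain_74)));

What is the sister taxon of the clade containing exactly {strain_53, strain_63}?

The clade containing exactly {strain_53, strain_63} attaches to the tree at the node subtending (strain_57,(strain_63,strain_53)).
The other lineage descending from that same node — the sister group — is the single tip strain_57.

strain_57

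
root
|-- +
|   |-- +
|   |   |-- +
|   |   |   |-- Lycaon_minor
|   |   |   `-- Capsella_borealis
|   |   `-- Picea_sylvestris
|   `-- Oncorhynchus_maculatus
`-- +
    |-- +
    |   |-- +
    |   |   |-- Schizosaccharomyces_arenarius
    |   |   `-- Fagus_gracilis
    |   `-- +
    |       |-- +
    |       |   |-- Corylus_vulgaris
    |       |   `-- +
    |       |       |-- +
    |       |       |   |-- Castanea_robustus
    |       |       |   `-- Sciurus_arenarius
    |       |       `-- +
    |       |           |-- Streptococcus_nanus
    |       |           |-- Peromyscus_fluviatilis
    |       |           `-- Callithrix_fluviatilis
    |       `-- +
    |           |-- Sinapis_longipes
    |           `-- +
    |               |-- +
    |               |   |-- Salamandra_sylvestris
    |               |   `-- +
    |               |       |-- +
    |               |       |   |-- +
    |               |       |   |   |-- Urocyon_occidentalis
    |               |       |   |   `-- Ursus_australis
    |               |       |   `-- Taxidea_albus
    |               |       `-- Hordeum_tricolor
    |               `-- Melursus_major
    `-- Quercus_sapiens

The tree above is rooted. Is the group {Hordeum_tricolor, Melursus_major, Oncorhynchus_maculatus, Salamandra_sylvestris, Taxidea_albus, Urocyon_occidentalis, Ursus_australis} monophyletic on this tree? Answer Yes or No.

The MRCA of the listed taxa is the root, so the smallest clade containing them is the whole tree.
That clade also contains Callithrix_fluviatilis, Capsella_borealis, Castanea_robustus, Corylus_vulgaris, Fagus_gracilis, Lycaon_minor, Peromyscus_fluviatilis, Picea_sylvestris, Quercus_sapiens, Schizosaccharomyces_arenarius, Sciurus_arenarius, Sinapis_longipes, Streptococcus_nanus, which are not in the proposed group, so the group is not monophyletic.

No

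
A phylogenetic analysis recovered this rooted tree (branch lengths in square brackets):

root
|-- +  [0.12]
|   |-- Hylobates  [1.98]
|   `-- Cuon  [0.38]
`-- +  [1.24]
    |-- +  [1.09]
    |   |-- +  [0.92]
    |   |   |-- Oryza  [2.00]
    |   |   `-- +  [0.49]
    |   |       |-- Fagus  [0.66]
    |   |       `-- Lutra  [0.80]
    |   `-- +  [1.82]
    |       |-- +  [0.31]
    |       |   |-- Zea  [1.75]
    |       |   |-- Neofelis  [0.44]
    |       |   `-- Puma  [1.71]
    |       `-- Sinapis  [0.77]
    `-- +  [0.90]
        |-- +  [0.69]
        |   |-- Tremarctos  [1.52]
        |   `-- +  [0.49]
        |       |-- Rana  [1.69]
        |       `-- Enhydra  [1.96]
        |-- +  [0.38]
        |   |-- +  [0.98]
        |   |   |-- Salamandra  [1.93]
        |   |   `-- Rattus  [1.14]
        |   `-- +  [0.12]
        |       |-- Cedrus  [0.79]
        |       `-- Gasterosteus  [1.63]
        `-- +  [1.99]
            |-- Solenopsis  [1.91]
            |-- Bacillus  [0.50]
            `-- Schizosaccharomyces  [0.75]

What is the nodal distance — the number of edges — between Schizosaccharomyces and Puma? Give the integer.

7

The MRCA of Schizosaccharomyces and Puma is the node subtending (((Oryza,(Fagus,Lutra)),((Zea,Neofelis,Puma),Sinapis)),((Tremarctos,(Rana,Enhydra)),((Salamandra,Rattus),(Cedrus,Gasterosteus)),(Solenopsis,Bacillus,Schizosaccharomyces))).
From Schizosaccharomyces up to that node: 3 branches. From Puma up to the same node: 4 branches. Total: 3 + 4 = 7.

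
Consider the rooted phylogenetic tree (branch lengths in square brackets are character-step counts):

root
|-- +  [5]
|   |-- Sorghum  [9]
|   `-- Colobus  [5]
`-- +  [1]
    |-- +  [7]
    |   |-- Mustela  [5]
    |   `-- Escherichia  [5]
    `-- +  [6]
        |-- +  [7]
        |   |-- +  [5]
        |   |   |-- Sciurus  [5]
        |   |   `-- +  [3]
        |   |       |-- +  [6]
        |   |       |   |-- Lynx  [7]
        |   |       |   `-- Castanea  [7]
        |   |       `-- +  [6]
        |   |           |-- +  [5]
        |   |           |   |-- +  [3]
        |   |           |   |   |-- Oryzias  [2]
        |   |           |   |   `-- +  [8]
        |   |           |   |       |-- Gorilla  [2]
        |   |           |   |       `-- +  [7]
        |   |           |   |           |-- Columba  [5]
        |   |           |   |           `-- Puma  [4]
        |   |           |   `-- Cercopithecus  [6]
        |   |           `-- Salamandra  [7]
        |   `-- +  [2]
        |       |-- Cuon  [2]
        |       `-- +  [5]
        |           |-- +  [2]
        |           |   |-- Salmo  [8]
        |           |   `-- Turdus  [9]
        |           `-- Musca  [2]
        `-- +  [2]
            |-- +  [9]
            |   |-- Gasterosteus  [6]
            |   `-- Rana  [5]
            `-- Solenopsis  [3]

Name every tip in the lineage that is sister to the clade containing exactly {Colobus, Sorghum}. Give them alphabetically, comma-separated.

The clade containing exactly {Colobus, Sorghum} attaches directly to the root of the tree.
The other lineage descending from that same node — the sister group — is ((Mustela,Escherichia),(((Sciurus,((Lynx,Castanea),(((Oryzias,(Gorilla,(Columba,Puma))),Cercopithecus),Salamandra))),(Cuon,((Salmo,Turdus),Musca))),((Gasterosteus,Rana),Solenopsis))); its 18 tips in alphabetical order are the answer.

Castanea, Cercopithecus, Columba, Cuon, Escherichia, Gasterosteus, Gorilla, Lynx, Musca, Mustela, Oryzias, Puma, Rana, Salamandra, Salmo, Sciurus, Solenopsis, Turdus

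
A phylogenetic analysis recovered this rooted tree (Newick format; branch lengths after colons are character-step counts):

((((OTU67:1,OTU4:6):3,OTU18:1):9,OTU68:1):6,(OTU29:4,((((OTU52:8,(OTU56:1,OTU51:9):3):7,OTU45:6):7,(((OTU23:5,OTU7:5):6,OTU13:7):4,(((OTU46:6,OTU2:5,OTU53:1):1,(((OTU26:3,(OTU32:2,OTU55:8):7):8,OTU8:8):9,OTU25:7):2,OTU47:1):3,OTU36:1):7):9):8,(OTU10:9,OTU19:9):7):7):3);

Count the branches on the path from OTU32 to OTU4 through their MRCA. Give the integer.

The MRCA of OTU32 and OTU4 is the root of the tree.
From OTU32 up to that node: 11 branches. From OTU4 up to the same node: 4 branches. Total: 11 + 4 = 15.

15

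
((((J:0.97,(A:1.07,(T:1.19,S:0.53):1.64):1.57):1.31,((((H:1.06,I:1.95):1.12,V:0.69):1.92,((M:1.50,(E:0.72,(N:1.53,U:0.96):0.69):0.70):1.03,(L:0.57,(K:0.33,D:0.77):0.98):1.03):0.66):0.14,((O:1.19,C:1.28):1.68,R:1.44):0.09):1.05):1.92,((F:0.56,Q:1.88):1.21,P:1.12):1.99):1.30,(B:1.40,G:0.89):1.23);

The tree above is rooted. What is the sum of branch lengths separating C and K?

6.19

The path runs C → … → MRCA → … → K; the MRCA is the node subtending ((((H,I),V),((M,(E,(N,U))),(L,(K,D)))),((O,C),R)).
Branch lengths along that path: 1.28 + 1.68 + 0.09 + 0.14 + 0.66 + 1.03 + 0.98 + 0.33 = 6.19.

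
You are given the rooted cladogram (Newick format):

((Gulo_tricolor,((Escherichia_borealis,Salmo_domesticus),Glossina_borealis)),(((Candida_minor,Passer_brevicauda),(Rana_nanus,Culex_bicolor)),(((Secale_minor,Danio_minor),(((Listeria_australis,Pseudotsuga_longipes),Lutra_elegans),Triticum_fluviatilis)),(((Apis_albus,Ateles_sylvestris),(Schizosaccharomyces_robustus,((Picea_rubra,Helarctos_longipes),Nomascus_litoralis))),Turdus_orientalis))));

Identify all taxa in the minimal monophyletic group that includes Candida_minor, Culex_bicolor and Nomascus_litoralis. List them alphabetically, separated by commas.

Apis_albus, Ateles_sylvestris, Candida_minor, Culex_bicolor, Danio_minor, Helarctos_longipes, Listeria_australis, Lutra_elegans, Nomascus_litoralis, Passer_brevicauda, Picea_rubra, Pseudotsuga_longipes, Rana_nanus, Schizosaccharomyces_robustus, Secale_minor, Triticum_fluviatilis, Turdus_orientalis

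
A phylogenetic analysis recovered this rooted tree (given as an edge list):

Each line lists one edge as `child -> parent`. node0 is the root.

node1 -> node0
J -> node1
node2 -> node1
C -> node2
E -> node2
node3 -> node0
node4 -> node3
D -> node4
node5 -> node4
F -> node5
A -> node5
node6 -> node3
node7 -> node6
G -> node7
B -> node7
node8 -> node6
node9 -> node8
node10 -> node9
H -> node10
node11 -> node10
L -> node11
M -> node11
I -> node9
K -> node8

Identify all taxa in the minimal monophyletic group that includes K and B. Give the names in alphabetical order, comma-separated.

B, G, H, I, K, L, M

Tracing K: it sits inside (((H,(L,M)),I),K).
Tracing B: it sits inside (G,B).
The smallest clade enclosing both is ((G,B),(((H,(L,M)),I),K)); the answer is its 7 terminal taxa in alphabetical order.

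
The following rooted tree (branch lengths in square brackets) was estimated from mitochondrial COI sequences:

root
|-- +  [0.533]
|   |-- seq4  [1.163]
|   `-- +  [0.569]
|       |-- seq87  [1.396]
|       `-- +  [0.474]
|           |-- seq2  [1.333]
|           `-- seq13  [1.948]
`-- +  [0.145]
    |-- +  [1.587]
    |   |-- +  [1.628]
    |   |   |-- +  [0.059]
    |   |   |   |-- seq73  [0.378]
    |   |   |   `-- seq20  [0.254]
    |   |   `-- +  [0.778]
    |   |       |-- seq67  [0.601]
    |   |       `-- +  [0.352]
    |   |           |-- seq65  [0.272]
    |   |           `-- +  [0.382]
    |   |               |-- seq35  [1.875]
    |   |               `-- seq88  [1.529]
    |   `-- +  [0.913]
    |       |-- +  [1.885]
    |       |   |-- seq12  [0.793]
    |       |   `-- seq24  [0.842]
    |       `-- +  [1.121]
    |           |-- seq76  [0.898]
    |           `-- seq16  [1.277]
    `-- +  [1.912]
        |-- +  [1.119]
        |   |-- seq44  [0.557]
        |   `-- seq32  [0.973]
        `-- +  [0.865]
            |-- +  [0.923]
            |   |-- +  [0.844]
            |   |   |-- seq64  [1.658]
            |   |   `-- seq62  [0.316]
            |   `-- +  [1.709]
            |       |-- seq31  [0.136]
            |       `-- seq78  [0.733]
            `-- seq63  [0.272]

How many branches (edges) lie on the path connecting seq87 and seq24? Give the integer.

The MRCA of seq87 and seq24 is the root of the tree.
From seq87 up to that node: 3 branches. From seq24 up to the same node: 5 branches. Total: 3 + 5 = 8.

8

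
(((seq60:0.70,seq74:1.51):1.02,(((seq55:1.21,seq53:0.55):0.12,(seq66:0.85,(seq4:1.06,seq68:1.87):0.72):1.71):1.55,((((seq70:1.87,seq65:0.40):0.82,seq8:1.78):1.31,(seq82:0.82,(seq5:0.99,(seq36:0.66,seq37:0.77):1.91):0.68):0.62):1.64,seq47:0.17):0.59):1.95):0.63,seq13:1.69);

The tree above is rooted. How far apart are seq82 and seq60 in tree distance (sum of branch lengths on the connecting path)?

7.34

The path runs seq82 → … → MRCA → … → seq60; the MRCA is the node subtending ((seq60,seq74),(((seq55,seq53),(seq66,(seq4,seq68))),((((seq70,seq65),seq8),(seq82,(seq5,(seq36,seq37)))),seq47))).
Branch lengths along that path: 0.82 + 0.62 + 1.64 + 0.59 + 1.95 + 1.02 + 0.70 = 7.34.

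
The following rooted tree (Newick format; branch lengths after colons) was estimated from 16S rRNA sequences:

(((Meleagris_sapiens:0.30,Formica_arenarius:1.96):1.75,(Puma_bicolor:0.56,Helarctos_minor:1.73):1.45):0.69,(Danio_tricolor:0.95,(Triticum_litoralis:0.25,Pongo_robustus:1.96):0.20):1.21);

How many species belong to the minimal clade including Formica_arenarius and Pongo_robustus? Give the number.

The MRCA of Formica_arenarius and Pongo_robustus is the root, so the clade is the entire tree.
That clade contains 7 terminal taxa: Danio_tricolor, Formica_arenarius, Helarctos_minor, Meleagris_sapiens, Pongo_robustus, Puma_bicolor, Triticum_litoralis.

7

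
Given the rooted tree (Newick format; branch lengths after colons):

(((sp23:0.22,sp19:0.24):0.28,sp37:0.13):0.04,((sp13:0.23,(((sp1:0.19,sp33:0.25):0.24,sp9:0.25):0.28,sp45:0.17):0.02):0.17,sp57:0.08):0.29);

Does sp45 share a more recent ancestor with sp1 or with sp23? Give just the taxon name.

sp1

The MRCA of sp45 and sp1 subtends (((sp1,sp33),sp9),sp45) (4 taxa).
The MRCA of sp45 and sp23 is the root, subtending the entire tree (9 taxa).
The first is nested inside the second, so sp45 shares a more recent common ancestor with sp1.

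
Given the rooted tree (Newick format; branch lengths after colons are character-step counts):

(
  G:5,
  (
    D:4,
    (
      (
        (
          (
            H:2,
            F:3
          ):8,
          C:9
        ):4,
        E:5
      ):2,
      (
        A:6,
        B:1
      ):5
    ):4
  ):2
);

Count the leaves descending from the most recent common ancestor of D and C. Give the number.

The MRCA of D and C is the node subtending (D,((((H,F),C),E),(A,B))).
That clade contains 7 terminal taxa: A, B, C, D, E, F, H.

7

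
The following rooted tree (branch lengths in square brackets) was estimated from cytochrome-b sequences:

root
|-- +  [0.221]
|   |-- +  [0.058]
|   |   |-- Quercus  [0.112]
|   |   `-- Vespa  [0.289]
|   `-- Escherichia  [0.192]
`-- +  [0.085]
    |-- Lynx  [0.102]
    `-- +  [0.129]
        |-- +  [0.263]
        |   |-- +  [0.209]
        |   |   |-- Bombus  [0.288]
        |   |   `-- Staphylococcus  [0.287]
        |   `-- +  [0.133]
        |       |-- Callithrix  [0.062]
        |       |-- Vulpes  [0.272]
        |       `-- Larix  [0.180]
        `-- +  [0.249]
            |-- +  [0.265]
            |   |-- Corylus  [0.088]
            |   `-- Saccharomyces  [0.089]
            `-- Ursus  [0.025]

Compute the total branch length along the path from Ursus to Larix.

0.850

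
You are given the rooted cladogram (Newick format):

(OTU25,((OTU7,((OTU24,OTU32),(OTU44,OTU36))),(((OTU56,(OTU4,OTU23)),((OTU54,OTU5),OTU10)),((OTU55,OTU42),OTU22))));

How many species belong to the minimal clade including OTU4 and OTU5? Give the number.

The MRCA of OTU4 and OTU5 is the node subtending ((OTU56,(OTU4,OTU23)),((OTU54,OTU5),OTU10)).
That clade contains 6 terminal taxa: OTU10, OTU23, OTU4, OTU5, OTU54, OTU56.

6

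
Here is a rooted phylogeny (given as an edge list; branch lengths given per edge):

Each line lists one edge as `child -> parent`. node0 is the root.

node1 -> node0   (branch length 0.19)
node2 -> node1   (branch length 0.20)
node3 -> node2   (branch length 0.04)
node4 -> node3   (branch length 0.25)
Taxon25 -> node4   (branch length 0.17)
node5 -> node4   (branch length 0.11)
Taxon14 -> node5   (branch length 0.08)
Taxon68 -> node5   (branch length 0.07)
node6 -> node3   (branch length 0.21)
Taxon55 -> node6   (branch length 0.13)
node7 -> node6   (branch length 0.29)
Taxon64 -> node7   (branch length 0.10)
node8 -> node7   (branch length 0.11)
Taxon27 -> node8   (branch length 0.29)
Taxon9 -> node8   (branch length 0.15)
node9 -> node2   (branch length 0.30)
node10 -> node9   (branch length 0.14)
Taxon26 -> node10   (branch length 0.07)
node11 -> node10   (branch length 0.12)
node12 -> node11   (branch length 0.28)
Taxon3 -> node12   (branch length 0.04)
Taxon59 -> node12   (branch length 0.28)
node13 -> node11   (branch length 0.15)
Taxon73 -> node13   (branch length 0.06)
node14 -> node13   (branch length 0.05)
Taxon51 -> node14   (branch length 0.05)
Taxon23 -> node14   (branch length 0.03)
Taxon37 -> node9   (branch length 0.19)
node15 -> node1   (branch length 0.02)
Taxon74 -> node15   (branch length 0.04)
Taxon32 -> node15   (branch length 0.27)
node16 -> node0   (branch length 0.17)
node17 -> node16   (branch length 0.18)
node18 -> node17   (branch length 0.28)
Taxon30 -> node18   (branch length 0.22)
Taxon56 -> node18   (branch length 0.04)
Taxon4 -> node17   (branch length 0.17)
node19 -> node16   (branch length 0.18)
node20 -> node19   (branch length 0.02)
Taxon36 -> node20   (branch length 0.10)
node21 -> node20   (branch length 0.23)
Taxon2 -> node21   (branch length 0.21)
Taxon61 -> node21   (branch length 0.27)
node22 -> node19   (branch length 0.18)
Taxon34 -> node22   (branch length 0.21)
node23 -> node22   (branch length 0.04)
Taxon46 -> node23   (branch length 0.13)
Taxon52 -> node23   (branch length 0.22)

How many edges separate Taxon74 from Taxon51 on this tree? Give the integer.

The MRCA of Taxon74 and Taxon51 is the node subtending ((((Taxon25,(Taxon14,Taxon68)),(Taxon55,(Taxon64,(Taxon27,Taxon9)))),((Taxon26,((Taxon3,Taxon59),(Taxon73,(Taxon51,Taxon23)))),Taxon37)),(Taxon74,Taxon32)).
From Taxon74 up to that node: 2 branches. From Taxon51 up to the same node: 7 branches. Total: 2 + 7 = 9.

9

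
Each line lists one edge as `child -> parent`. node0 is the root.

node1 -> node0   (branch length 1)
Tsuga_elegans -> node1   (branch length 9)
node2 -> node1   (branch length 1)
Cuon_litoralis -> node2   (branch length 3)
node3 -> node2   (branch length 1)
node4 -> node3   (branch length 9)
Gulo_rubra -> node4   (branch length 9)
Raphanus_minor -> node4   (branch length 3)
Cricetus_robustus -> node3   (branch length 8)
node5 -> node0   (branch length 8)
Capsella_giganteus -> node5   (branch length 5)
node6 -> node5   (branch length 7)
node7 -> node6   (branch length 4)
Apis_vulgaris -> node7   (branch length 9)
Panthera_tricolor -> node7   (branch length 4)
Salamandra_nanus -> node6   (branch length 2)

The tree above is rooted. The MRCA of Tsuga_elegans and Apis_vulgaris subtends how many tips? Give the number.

The MRCA of Tsuga_elegans and Apis_vulgaris is the root, so the clade is the entire tree.
That clade contains 9 terminal taxa: Apis_vulgaris, Capsella_giganteus, Cricetus_robustus, Cuon_litoralis, Gulo_rubra, Panthera_tricolor, Raphanus_minor, Salamandra_nanus, Tsuga_elegans.

9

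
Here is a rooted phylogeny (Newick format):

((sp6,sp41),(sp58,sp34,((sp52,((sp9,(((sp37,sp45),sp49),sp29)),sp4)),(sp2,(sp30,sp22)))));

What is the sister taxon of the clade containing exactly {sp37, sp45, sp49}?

sp29

The clade containing exactly {sp37, sp45, sp49} attaches to the tree at the node subtending (((sp37,sp45),sp49),sp29).
The other lineage descending from that same node — the sister group — is the single tip sp29.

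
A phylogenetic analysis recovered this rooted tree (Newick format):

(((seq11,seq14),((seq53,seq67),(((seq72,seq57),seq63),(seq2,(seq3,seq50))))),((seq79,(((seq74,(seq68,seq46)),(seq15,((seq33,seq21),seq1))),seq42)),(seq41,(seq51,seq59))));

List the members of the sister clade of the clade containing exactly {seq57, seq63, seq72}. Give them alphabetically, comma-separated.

seq2, seq3, seq50

The clade containing exactly {seq57, seq63, seq72} attaches to the tree at the node subtending (((seq72,seq57),seq63),(seq2,(seq3,seq50))).
The other lineage descending from that same node — the sister group — is (seq2,(seq3,seq50)); its 3 tips in alphabetical order are the answer.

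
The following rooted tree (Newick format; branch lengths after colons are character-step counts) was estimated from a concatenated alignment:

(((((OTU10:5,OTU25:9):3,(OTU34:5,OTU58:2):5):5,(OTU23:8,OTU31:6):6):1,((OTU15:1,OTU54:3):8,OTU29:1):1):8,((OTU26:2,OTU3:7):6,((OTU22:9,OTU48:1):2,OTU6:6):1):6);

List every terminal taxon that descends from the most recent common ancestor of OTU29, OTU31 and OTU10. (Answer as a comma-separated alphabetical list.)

Tracing OTU29: it sits inside ((OTU15,OTU54),OTU29).
Tracing OTU31: it sits inside (OTU23,OTU31).
Tracing OTU10: it sits inside (OTU10,OTU25).
The smallest clade enclosing all 3 is ((((OTU10,OTU25),(OTU34,OTU58)),(OTU23,OTU31)),((OTU15,OTU54),OTU29)); the answer is its 9 terminal taxa in alphabetical order.

OTU10, OTU15, OTU23, OTU25, OTU29, OTU31, OTU34, OTU54, OTU58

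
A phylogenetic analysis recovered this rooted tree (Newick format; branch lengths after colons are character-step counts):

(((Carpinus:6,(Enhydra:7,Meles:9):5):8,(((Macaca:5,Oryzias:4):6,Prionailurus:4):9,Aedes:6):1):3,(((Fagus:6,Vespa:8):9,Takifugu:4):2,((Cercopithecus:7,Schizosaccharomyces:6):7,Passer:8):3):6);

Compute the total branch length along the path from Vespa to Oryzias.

48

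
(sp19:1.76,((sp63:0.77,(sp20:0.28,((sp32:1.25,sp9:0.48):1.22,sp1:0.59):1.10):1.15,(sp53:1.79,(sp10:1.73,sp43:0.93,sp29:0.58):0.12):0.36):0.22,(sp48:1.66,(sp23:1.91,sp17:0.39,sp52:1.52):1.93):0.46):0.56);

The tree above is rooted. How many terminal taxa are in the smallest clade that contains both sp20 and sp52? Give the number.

The MRCA of sp20 and sp52 is the node subtending ((sp63,(sp20,((sp32,sp9),sp1)),(sp53,(sp10,sp43,sp29))),(sp48,(sp23,sp17,sp52))).
That clade contains 13 terminal taxa: sp1, sp10, sp17, sp20, sp23, sp29, sp32, sp43, sp48, sp52, sp53, sp63, sp9.

13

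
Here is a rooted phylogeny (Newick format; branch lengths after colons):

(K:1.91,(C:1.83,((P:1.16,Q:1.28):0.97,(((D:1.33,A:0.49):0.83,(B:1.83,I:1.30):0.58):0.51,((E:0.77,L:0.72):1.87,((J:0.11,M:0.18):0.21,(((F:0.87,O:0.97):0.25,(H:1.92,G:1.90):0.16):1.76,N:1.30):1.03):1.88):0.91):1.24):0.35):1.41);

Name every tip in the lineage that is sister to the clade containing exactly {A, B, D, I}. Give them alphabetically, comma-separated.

The clade containing exactly {A, B, D, I} attaches to the tree at the node subtending (((D,A),(B,I)),((E,L),((J,M),(((F,O),(H,G)),N)))).
The other lineage descending from that same node — the sister group — is ((E,L),((J,M),(((F,O),(H,G)),N))); its 9 tips in alphabetical order are the answer.

E, F, G, H, J, L, M, N, O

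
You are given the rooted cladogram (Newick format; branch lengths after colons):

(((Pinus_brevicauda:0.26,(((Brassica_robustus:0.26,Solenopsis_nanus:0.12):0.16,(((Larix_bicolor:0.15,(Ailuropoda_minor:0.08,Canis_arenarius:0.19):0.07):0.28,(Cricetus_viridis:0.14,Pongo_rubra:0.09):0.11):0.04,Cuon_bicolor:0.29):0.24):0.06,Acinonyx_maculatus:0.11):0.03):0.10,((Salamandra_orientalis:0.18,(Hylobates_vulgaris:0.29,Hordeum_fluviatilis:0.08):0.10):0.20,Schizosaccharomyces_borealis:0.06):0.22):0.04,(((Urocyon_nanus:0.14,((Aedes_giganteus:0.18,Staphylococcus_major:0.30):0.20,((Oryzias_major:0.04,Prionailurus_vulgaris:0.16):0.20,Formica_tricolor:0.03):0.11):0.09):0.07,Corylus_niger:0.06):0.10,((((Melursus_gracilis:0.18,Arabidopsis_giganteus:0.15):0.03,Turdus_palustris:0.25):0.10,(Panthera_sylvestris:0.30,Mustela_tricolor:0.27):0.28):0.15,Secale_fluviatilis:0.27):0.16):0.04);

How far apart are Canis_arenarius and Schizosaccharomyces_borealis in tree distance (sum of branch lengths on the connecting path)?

1.29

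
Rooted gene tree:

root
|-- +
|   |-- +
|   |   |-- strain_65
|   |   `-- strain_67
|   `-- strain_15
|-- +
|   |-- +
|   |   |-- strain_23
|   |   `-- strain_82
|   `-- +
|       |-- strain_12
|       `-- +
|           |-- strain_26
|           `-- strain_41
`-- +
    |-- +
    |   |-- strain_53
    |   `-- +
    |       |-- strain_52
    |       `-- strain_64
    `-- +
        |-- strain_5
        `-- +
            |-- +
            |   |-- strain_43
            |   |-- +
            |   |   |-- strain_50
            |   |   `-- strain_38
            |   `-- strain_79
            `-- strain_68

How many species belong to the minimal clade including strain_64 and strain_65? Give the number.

17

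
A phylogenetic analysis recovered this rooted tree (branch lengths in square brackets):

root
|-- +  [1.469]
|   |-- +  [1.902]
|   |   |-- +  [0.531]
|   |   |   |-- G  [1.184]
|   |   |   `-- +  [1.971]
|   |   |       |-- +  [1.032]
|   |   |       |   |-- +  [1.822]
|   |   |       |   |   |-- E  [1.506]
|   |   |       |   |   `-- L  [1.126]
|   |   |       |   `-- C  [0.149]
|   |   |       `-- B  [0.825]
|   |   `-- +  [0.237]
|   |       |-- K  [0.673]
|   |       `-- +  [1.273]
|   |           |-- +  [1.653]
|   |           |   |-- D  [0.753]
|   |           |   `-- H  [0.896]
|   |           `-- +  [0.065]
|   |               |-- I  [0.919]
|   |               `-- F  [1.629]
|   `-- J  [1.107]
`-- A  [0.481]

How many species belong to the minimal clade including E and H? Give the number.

10

The MRCA of E and H is the node subtending ((G,(((E,L),C),B)),(K,((D,H),(I,F)))).
That clade contains 10 terminal taxa: B, C, D, E, F, G, H, I, K, L.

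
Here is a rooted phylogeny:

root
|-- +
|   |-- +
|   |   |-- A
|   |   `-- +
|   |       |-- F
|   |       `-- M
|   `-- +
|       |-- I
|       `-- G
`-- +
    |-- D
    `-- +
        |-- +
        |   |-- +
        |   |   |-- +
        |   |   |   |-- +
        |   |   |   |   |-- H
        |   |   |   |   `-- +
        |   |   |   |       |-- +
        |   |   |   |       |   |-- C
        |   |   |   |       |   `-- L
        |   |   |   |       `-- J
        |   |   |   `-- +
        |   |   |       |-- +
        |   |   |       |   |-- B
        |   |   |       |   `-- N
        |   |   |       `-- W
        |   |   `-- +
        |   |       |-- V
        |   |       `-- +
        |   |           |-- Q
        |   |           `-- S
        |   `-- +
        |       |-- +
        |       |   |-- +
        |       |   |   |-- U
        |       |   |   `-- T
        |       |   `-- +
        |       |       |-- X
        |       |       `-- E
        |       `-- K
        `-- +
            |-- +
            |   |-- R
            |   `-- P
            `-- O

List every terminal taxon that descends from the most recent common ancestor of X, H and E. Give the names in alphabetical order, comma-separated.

B, C, E, H, J, K, L, N, Q, S, T, U, V, W, X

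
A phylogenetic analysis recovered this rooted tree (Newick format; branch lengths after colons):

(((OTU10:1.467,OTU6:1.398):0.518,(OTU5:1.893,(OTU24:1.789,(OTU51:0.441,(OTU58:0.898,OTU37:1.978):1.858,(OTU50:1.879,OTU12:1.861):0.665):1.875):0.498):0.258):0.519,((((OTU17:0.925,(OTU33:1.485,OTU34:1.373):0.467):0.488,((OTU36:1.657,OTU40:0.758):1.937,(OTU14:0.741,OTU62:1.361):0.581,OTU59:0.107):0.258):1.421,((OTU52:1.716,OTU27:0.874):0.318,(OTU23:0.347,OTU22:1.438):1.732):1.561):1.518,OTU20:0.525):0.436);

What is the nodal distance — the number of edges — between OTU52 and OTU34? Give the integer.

7

The MRCA of OTU52 and OTU34 is the node subtending (((OTU17,(OTU33,OTU34)),((OTU36,OTU40),(OTU14,OTU62),OTU59)),((OTU52,OTU27),(OTU23,OTU22))).
From OTU52 up to that node: 3 branches. From OTU34 up to the same node: 4 branches. Total: 3 + 4 = 7.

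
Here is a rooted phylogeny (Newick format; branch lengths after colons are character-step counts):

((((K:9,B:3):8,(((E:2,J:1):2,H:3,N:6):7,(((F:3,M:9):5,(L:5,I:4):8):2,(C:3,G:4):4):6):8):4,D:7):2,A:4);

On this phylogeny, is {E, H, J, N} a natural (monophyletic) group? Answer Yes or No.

Yes

The most recent common ancestor of these taxa subtends ((E,J),H,N).
That clade has exactly 4 tips — every listed taxon and nothing else — so the group is monophyletic.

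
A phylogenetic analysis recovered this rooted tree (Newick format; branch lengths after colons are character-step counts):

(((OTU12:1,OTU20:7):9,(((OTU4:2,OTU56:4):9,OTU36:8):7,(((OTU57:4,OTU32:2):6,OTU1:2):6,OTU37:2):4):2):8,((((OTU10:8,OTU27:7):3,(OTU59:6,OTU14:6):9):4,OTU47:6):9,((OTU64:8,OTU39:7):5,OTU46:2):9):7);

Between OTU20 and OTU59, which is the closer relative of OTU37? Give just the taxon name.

The MRCA of OTU37 and OTU20 subtends ((OTU12,OTU20),(((OTU4,OTU56),OTU36),(((OTU57,OTU32),OTU1),OTU37))) (9 taxa).
The MRCA of OTU37 and OTU59 is the root, subtending the entire tree (17 taxa).
The first is nested inside the second, so OTU37 shares a more recent common ancestor with OTU20.

OTU20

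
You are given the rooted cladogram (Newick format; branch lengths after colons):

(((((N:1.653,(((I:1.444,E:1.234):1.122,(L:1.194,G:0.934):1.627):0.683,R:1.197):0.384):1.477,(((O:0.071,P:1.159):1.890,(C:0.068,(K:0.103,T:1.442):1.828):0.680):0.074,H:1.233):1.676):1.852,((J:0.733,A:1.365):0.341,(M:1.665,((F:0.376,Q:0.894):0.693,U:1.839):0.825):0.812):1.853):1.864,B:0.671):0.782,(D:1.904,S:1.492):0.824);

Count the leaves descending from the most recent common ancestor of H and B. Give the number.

19

The MRCA of H and B is the node subtending ((((N,(((I,E),(L,G)),R)),(((O,P),(C,(K,T))),H)),((J,A),(M,((F,Q),U)))),B).
That clade contains 19 terminal taxa: A, B, C, E, F, G, H, I, J, K, L, M, N, O, P, Q, R, T, U.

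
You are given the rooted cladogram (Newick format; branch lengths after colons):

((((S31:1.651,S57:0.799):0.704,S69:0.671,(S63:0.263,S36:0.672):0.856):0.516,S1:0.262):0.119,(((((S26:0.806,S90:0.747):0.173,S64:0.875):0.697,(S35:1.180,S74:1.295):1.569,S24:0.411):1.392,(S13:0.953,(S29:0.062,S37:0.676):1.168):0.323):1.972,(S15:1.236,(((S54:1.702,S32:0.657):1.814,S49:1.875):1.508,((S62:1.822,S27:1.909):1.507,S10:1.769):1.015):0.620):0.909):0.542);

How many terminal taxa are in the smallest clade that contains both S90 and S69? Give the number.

22

The MRCA of S90 and S69 is the root, so the clade is the entire tree.
That clade contains 22 terminal taxa: S1, S10, S13, S15, S24, S26, S27, S29, S31, S32, S35, S36, S37, S49, S54, S57, S62, S63, S64, S69, S74, S90.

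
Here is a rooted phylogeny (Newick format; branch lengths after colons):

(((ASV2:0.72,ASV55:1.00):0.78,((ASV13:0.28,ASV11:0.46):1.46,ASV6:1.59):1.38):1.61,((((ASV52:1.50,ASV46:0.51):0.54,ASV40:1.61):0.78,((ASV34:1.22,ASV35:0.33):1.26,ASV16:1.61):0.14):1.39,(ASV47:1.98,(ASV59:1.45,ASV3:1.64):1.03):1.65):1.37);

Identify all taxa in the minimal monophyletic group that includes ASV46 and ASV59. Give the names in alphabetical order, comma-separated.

Tracing ASV46: it sits inside (ASV52,ASV46).
Tracing ASV59: it sits inside (ASV59,ASV3).
The smallest clade enclosing both is ((((ASV52,ASV46),ASV40),((ASV34,ASV35),ASV16)),(ASV47,(ASV59,ASV3))); the answer is its 9 terminal taxa in alphabetical order.

ASV16, ASV3, ASV34, ASV35, ASV40, ASV46, ASV47, ASV52, ASV59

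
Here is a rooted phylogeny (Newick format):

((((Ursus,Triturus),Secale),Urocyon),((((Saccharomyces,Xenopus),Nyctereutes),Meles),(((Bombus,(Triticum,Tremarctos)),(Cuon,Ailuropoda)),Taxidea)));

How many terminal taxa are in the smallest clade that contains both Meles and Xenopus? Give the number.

4

The MRCA of Meles and Xenopus is the node subtending (((Saccharomyces,Xenopus),Nyctereutes),Meles).
That clade contains 4 terminal taxa: Meles, Nyctereutes, Saccharomyces, Xenopus.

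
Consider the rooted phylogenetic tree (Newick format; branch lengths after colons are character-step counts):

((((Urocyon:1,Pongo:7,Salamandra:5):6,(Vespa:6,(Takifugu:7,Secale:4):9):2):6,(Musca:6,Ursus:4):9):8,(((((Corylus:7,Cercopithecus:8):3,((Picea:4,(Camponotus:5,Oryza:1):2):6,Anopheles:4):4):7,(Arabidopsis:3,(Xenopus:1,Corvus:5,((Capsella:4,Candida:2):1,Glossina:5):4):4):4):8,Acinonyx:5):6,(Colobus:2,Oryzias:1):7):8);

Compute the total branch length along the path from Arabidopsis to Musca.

52

The path runs Arabidopsis → … → MRCA → … → Musca; the MRCA is the root of the tree.
Branch lengths along that path: 3 + 4 + 8 + 6 + 8 + 8 + 9 + 6 = 52.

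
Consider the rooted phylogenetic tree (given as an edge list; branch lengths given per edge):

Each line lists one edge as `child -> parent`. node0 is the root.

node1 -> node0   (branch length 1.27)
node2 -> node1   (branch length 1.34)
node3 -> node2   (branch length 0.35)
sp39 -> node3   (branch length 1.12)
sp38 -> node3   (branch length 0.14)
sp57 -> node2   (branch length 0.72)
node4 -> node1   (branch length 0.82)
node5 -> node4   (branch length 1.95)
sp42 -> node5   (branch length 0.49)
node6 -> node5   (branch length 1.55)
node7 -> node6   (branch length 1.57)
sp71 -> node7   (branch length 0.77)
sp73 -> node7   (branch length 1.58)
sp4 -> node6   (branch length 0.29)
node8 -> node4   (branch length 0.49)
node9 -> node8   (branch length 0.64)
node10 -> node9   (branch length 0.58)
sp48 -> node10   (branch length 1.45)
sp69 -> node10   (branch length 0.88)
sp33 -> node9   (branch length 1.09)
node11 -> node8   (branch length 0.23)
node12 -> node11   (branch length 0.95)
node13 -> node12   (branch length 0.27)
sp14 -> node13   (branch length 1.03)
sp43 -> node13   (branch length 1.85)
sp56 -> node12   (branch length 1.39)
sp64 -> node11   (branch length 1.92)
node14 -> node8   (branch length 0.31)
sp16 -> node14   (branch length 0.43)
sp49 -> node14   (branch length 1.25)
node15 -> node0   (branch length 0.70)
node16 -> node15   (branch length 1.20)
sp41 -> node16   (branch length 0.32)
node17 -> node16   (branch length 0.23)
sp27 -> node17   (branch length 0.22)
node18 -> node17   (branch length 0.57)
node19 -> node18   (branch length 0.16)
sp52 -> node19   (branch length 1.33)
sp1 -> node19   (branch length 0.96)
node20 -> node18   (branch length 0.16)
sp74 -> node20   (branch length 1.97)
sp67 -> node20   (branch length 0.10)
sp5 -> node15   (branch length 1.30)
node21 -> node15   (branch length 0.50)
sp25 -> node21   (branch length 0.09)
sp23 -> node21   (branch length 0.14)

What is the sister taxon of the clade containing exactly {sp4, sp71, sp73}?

The clade containing exactly {sp4, sp71, sp73} attaches to the tree at the node subtending (sp42,((sp71,sp73),sp4)).
The other lineage descending from that same node — the sister group — is the single tip sp42.

sp42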